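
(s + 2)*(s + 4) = s^2 + 6*s + 8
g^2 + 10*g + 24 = (g + 4)*(g + 6)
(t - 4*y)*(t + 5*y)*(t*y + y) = t^3*y + t^2*y^2 + t^2*y - 20*t*y^3 + t*y^2 - 20*y^3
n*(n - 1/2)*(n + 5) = n^3 + 9*n^2/2 - 5*n/2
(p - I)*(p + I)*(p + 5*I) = p^3 + 5*I*p^2 + p + 5*I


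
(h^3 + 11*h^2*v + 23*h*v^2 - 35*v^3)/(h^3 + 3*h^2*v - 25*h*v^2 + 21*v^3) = (-h - 5*v)/(-h + 3*v)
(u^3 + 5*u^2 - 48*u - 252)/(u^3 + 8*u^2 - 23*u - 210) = (u^2 - u - 42)/(u^2 + 2*u - 35)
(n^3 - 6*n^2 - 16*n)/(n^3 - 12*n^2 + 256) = n*(n + 2)/(n^2 - 4*n - 32)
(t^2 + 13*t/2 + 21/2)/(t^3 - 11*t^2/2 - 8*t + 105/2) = (2*t + 7)/(2*t^2 - 17*t + 35)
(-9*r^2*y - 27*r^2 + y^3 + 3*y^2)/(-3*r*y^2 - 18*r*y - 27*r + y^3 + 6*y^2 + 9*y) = (3*r + y)/(y + 3)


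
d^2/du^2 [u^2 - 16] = 2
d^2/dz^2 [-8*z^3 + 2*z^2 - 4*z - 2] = 4 - 48*z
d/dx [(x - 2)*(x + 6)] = 2*x + 4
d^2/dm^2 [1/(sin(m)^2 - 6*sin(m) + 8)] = 2*(-2*sin(m)^4 + 9*sin(m)^3 + sin(m)^2 - 42*sin(m) + 28)/(sin(m)^2 - 6*sin(m) + 8)^3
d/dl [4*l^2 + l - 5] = 8*l + 1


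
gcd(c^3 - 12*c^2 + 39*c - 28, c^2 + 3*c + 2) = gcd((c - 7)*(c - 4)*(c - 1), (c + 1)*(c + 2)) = 1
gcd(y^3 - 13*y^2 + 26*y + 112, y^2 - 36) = 1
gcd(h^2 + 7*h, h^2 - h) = h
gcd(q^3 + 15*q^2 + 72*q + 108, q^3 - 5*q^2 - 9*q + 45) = q + 3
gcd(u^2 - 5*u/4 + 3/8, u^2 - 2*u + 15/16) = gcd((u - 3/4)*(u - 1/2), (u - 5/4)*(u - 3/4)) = u - 3/4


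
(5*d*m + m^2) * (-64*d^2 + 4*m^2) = -320*d^3*m - 64*d^2*m^2 + 20*d*m^3 + 4*m^4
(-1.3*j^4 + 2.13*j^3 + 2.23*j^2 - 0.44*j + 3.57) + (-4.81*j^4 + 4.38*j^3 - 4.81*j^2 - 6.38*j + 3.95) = -6.11*j^4 + 6.51*j^3 - 2.58*j^2 - 6.82*j + 7.52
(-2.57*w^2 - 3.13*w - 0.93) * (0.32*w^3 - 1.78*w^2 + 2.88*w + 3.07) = -0.8224*w^5 + 3.573*w^4 - 2.1278*w^3 - 15.2489*w^2 - 12.2875*w - 2.8551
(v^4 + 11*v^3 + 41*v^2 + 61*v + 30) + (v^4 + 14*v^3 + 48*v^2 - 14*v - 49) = 2*v^4 + 25*v^3 + 89*v^2 + 47*v - 19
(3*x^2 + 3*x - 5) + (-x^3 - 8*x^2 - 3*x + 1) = -x^3 - 5*x^2 - 4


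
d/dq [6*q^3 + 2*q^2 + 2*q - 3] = 18*q^2 + 4*q + 2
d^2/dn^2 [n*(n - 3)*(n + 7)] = 6*n + 8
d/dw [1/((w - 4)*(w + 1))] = (3 - 2*w)/(w^4 - 6*w^3 + w^2 + 24*w + 16)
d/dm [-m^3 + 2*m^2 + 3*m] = -3*m^2 + 4*m + 3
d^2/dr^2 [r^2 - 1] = 2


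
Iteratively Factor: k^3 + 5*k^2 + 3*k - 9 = (k - 1)*(k^2 + 6*k + 9) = (k - 1)*(k + 3)*(k + 3)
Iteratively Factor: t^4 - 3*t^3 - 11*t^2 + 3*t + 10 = (t + 2)*(t^3 - 5*t^2 - t + 5) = (t - 1)*(t + 2)*(t^2 - 4*t - 5) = (t - 5)*(t - 1)*(t + 2)*(t + 1)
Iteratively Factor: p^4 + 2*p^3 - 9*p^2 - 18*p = (p + 3)*(p^3 - p^2 - 6*p) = p*(p + 3)*(p^2 - p - 6) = p*(p + 2)*(p + 3)*(p - 3)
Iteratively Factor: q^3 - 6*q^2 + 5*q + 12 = (q + 1)*(q^2 - 7*q + 12) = (q - 3)*(q + 1)*(q - 4)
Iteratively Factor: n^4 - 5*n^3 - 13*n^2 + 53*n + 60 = (n - 5)*(n^3 - 13*n - 12) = (n - 5)*(n + 1)*(n^2 - n - 12) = (n - 5)*(n - 4)*(n + 1)*(n + 3)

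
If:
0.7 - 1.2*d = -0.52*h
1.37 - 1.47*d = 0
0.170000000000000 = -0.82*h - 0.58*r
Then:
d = 0.93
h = 0.80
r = -1.43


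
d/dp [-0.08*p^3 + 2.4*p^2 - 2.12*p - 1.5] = -0.24*p^2 + 4.8*p - 2.12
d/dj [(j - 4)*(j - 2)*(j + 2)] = 3*j^2 - 8*j - 4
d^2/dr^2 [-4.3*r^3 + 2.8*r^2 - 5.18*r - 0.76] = 5.6 - 25.8*r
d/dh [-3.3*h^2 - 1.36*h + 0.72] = -6.6*h - 1.36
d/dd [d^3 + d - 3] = 3*d^2 + 1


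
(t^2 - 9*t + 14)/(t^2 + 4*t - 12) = (t - 7)/(t + 6)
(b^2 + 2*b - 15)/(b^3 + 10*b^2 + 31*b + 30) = (b - 3)/(b^2 + 5*b + 6)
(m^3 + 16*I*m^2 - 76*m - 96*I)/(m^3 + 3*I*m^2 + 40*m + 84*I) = (m^2 + 14*I*m - 48)/(m^2 + I*m + 42)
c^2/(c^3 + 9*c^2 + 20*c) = c/(c^2 + 9*c + 20)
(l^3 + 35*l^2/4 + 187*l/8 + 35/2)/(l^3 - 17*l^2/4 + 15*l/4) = (8*l^3 + 70*l^2 + 187*l + 140)/(2*l*(4*l^2 - 17*l + 15))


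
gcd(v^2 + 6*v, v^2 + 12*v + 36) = v + 6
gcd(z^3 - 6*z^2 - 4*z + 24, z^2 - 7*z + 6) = z - 6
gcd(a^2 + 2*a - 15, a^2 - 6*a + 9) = a - 3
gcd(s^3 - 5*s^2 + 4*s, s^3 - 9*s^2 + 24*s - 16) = s^2 - 5*s + 4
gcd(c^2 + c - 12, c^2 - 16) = c + 4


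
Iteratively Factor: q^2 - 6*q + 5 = (q - 1)*(q - 5)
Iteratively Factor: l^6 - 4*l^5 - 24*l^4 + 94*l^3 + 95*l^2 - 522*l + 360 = (l + 3)*(l^5 - 7*l^4 - 3*l^3 + 103*l^2 - 214*l + 120) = (l - 3)*(l + 3)*(l^4 - 4*l^3 - 15*l^2 + 58*l - 40) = (l - 3)*(l + 3)*(l + 4)*(l^3 - 8*l^2 + 17*l - 10) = (l - 5)*(l - 3)*(l + 3)*(l + 4)*(l^2 - 3*l + 2) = (l - 5)*(l - 3)*(l - 2)*(l + 3)*(l + 4)*(l - 1)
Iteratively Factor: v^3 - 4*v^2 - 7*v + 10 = (v - 1)*(v^2 - 3*v - 10) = (v - 5)*(v - 1)*(v + 2)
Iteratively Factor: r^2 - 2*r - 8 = (r + 2)*(r - 4)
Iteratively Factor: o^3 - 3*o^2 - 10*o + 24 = (o - 2)*(o^2 - o - 12) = (o - 4)*(o - 2)*(o + 3)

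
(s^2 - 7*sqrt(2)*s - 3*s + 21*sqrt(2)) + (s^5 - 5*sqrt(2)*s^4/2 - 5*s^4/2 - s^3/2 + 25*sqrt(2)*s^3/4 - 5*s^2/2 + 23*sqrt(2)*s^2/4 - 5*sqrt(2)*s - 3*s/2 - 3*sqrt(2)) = s^5 - 5*sqrt(2)*s^4/2 - 5*s^4/2 - s^3/2 + 25*sqrt(2)*s^3/4 - 3*s^2/2 + 23*sqrt(2)*s^2/4 - 12*sqrt(2)*s - 9*s/2 + 18*sqrt(2)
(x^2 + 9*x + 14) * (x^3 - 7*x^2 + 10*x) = x^5 + 2*x^4 - 39*x^3 - 8*x^2 + 140*x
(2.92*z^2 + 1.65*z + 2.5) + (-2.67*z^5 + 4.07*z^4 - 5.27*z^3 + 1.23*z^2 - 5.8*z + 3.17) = -2.67*z^5 + 4.07*z^4 - 5.27*z^3 + 4.15*z^2 - 4.15*z + 5.67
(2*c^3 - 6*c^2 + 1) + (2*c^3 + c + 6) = 4*c^3 - 6*c^2 + c + 7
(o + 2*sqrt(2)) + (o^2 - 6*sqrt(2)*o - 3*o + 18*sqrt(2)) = o^2 - 6*sqrt(2)*o - 2*o + 20*sqrt(2)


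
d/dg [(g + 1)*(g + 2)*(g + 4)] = 3*g^2 + 14*g + 14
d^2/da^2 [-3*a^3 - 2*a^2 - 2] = -18*a - 4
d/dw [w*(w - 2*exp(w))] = -2*w*exp(w) + 2*w - 2*exp(w)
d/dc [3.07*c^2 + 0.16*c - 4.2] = 6.14*c + 0.16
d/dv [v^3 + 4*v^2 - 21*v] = 3*v^2 + 8*v - 21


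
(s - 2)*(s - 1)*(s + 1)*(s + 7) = s^4 + 5*s^3 - 15*s^2 - 5*s + 14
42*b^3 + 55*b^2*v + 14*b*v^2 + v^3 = (b + v)*(6*b + v)*(7*b + v)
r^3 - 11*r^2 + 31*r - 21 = (r - 7)*(r - 3)*(r - 1)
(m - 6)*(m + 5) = m^2 - m - 30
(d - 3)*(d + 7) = d^2 + 4*d - 21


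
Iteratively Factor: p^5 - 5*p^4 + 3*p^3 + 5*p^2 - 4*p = (p - 1)*(p^4 - 4*p^3 - p^2 + 4*p) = p*(p - 1)*(p^3 - 4*p^2 - p + 4) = p*(p - 1)^2*(p^2 - 3*p - 4) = p*(p - 1)^2*(p + 1)*(p - 4)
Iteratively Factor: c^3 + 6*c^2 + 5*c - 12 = (c + 4)*(c^2 + 2*c - 3) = (c - 1)*(c + 4)*(c + 3)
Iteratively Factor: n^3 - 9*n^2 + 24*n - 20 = (n - 2)*(n^2 - 7*n + 10) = (n - 5)*(n - 2)*(n - 2)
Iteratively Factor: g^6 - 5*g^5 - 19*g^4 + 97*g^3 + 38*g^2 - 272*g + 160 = (g - 4)*(g^5 - g^4 - 23*g^3 + 5*g^2 + 58*g - 40) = (g - 4)*(g + 2)*(g^4 - 3*g^3 - 17*g^2 + 39*g - 20) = (g - 4)*(g - 1)*(g + 2)*(g^3 - 2*g^2 - 19*g + 20) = (g - 5)*(g - 4)*(g - 1)*(g + 2)*(g^2 + 3*g - 4) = (g - 5)*(g - 4)*(g - 1)*(g + 2)*(g + 4)*(g - 1)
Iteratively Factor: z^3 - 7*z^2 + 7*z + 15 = (z - 5)*(z^2 - 2*z - 3) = (z - 5)*(z + 1)*(z - 3)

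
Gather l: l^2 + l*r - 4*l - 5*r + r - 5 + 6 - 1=l^2 + l*(r - 4) - 4*r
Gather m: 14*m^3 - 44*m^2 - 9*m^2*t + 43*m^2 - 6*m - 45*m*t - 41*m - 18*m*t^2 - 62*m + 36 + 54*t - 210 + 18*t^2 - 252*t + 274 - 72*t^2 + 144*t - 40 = 14*m^3 + m^2*(-9*t - 1) + m*(-18*t^2 - 45*t - 109) - 54*t^2 - 54*t + 60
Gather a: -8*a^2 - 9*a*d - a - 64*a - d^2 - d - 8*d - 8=-8*a^2 + a*(-9*d - 65) - d^2 - 9*d - 8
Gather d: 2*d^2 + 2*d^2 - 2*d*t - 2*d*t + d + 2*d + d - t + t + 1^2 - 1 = 4*d^2 + d*(4 - 4*t)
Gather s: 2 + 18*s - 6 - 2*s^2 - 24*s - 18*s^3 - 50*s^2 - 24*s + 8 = -18*s^3 - 52*s^2 - 30*s + 4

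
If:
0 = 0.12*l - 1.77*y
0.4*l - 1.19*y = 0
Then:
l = 0.00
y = 0.00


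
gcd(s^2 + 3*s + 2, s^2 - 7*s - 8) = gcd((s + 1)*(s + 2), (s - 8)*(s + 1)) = s + 1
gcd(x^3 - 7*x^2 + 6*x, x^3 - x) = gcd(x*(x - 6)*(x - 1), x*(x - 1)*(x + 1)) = x^2 - x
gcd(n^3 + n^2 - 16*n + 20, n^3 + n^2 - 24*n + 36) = n - 2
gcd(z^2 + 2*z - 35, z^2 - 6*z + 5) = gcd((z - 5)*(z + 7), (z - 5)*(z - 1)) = z - 5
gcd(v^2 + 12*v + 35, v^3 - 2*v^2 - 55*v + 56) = v + 7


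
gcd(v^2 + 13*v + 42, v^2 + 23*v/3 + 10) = v + 6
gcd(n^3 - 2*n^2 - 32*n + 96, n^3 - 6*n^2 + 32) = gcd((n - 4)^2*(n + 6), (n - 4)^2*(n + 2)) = n^2 - 8*n + 16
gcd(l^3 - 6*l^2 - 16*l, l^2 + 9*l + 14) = l + 2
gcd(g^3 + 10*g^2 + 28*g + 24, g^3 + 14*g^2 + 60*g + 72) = g^2 + 8*g + 12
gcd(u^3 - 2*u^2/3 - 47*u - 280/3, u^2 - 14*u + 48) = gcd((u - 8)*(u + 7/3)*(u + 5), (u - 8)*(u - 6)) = u - 8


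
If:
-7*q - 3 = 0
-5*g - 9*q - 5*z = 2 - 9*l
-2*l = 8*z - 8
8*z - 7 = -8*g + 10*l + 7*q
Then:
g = -23/154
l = 18/77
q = -3/7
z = 145/154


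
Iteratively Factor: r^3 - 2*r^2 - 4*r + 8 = (r - 2)*(r^2 - 4) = (r - 2)^2*(r + 2)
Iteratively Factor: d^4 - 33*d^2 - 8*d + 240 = (d + 4)*(d^3 - 4*d^2 - 17*d + 60) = (d + 4)^2*(d^2 - 8*d + 15) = (d - 5)*(d + 4)^2*(d - 3)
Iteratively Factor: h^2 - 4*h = (h - 4)*(h)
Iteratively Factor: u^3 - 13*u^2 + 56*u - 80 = (u - 5)*(u^2 - 8*u + 16) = (u - 5)*(u - 4)*(u - 4)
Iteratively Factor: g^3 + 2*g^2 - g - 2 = (g + 1)*(g^2 + g - 2) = (g - 1)*(g + 1)*(g + 2)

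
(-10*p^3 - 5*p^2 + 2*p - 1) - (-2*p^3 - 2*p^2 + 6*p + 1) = -8*p^3 - 3*p^2 - 4*p - 2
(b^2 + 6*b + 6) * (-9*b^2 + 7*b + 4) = -9*b^4 - 47*b^3 - 8*b^2 + 66*b + 24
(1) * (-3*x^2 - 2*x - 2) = -3*x^2 - 2*x - 2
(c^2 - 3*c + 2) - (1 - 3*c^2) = 4*c^2 - 3*c + 1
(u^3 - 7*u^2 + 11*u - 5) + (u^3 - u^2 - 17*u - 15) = 2*u^3 - 8*u^2 - 6*u - 20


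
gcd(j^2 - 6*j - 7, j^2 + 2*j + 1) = j + 1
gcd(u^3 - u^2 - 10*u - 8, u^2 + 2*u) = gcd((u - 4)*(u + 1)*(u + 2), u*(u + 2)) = u + 2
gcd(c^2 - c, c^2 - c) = c^2 - c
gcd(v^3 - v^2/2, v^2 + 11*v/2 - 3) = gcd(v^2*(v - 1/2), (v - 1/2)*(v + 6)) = v - 1/2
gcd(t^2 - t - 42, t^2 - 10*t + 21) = t - 7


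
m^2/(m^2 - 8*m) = m/(m - 8)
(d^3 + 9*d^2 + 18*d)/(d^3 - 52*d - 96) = d*(d + 3)/(d^2 - 6*d - 16)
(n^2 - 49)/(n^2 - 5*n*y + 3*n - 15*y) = (n^2 - 49)/(n^2 - 5*n*y + 3*n - 15*y)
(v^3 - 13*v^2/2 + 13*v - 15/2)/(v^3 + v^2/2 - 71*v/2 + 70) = (v^2 - 4*v + 3)/(v^2 + 3*v - 28)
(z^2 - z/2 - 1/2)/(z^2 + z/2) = (z - 1)/z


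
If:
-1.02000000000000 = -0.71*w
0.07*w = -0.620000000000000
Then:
No Solution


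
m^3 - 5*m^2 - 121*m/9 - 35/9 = (m - 7)*(m + 1/3)*(m + 5/3)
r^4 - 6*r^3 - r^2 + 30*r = r*(r - 5)*(r - 3)*(r + 2)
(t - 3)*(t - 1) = t^2 - 4*t + 3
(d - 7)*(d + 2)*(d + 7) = d^3 + 2*d^2 - 49*d - 98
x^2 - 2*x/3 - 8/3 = (x - 2)*(x + 4/3)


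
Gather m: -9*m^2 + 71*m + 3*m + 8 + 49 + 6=-9*m^2 + 74*m + 63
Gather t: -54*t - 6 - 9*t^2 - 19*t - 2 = -9*t^2 - 73*t - 8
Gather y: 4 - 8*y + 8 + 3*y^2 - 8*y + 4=3*y^2 - 16*y + 16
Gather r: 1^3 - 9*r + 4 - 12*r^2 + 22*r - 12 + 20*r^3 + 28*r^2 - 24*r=20*r^3 + 16*r^2 - 11*r - 7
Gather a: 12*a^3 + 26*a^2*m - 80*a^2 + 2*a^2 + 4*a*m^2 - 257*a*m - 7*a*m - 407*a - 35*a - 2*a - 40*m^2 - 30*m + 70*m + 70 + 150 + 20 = 12*a^3 + a^2*(26*m - 78) + a*(4*m^2 - 264*m - 444) - 40*m^2 + 40*m + 240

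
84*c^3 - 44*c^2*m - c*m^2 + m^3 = (-6*c + m)*(-2*c + m)*(7*c + m)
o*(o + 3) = o^2 + 3*o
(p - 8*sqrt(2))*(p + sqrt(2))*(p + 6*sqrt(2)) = p^3 - sqrt(2)*p^2 - 100*p - 96*sqrt(2)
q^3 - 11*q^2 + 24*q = q*(q - 8)*(q - 3)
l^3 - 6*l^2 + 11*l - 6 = (l - 3)*(l - 2)*(l - 1)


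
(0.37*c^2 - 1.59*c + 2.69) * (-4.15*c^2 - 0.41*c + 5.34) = -1.5355*c^4 + 6.4468*c^3 - 8.5358*c^2 - 9.5935*c + 14.3646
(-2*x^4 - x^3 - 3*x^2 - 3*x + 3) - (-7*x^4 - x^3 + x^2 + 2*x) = 5*x^4 - 4*x^2 - 5*x + 3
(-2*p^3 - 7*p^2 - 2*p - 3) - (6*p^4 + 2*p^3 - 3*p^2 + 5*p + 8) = -6*p^4 - 4*p^3 - 4*p^2 - 7*p - 11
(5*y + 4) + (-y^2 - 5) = -y^2 + 5*y - 1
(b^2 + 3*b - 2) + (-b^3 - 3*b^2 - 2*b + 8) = -b^3 - 2*b^2 + b + 6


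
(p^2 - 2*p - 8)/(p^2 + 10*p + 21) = (p^2 - 2*p - 8)/(p^2 + 10*p + 21)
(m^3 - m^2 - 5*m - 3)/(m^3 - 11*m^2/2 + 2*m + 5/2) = 2*(m^3 - m^2 - 5*m - 3)/(2*m^3 - 11*m^2 + 4*m + 5)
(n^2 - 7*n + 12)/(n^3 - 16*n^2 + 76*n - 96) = (n^2 - 7*n + 12)/(n^3 - 16*n^2 + 76*n - 96)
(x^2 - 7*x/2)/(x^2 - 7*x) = (x - 7/2)/(x - 7)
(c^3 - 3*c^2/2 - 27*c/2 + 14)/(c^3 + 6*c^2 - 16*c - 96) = (2*c^2 + 5*c - 7)/(2*(c^2 + 10*c + 24))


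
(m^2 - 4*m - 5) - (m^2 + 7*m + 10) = -11*m - 15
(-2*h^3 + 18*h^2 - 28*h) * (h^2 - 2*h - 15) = -2*h^5 + 22*h^4 - 34*h^3 - 214*h^2 + 420*h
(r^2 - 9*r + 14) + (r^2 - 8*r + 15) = 2*r^2 - 17*r + 29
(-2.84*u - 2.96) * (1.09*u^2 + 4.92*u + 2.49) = -3.0956*u^3 - 17.1992*u^2 - 21.6348*u - 7.3704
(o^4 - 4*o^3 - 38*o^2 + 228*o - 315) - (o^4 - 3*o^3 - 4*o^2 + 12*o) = -o^3 - 34*o^2 + 216*o - 315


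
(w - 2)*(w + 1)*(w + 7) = w^3 + 6*w^2 - 9*w - 14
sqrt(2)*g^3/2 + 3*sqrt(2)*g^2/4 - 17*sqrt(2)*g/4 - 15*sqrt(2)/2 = (g - 3)*(g + 5/2)*(sqrt(2)*g/2 + sqrt(2))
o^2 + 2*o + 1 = (o + 1)^2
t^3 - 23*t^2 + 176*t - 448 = (t - 8)^2*(t - 7)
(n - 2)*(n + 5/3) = n^2 - n/3 - 10/3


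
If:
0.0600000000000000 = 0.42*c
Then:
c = 0.14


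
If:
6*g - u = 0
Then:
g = u/6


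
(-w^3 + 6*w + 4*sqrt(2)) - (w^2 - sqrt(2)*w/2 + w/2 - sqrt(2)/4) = -w^3 - w^2 + sqrt(2)*w/2 + 11*w/2 + 17*sqrt(2)/4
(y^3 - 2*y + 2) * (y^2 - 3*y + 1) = y^5 - 3*y^4 - y^3 + 8*y^2 - 8*y + 2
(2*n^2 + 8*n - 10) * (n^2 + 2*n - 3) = 2*n^4 + 12*n^3 - 44*n + 30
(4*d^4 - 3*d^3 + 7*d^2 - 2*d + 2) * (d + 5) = 4*d^5 + 17*d^4 - 8*d^3 + 33*d^2 - 8*d + 10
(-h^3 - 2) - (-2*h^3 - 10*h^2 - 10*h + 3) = h^3 + 10*h^2 + 10*h - 5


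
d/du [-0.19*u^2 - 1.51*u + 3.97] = -0.38*u - 1.51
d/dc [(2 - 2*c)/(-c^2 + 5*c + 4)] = 2*(-c^2 + 2*c - 9)/(c^4 - 10*c^3 + 17*c^2 + 40*c + 16)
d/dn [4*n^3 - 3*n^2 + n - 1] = 12*n^2 - 6*n + 1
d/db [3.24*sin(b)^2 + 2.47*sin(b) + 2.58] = (6.48*sin(b) + 2.47)*cos(b)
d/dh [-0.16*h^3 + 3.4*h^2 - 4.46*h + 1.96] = -0.48*h^2 + 6.8*h - 4.46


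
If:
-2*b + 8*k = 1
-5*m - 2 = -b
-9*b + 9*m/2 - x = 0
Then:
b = -10*x/81 - 2/9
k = 5/72 - 5*x/162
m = -2*x/81 - 4/9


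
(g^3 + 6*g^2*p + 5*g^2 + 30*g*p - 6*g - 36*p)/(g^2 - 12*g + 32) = (g^3 + 6*g^2*p + 5*g^2 + 30*g*p - 6*g - 36*p)/(g^2 - 12*g + 32)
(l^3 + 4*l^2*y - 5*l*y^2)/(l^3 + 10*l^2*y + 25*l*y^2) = (l - y)/(l + 5*y)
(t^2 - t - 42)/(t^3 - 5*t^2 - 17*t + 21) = (t + 6)/(t^2 + 2*t - 3)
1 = 1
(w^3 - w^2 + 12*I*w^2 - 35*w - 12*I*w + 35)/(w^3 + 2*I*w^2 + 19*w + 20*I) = (w^2 + w*(-1 + 7*I) - 7*I)/(w^2 - 3*I*w + 4)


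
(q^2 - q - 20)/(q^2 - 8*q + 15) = (q + 4)/(q - 3)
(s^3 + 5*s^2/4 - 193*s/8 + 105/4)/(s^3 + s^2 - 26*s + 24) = (8*s^2 - 38*s + 35)/(8*(s^2 - 5*s + 4))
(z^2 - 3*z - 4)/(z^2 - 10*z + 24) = (z + 1)/(z - 6)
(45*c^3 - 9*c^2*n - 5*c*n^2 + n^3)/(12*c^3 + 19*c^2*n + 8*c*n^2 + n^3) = (15*c^2 - 8*c*n + n^2)/(4*c^2 + 5*c*n + n^2)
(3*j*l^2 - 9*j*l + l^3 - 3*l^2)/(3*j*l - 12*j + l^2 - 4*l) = l*(l - 3)/(l - 4)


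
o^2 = o^2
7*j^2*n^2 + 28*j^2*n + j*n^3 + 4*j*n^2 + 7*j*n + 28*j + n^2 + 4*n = (7*j + n)*(n + 4)*(j*n + 1)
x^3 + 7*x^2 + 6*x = x*(x + 1)*(x + 6)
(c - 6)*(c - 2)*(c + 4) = c^3 - 4*c^2 - 20*c + 48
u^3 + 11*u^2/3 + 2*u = u*(u + 2/3)*(u + 3)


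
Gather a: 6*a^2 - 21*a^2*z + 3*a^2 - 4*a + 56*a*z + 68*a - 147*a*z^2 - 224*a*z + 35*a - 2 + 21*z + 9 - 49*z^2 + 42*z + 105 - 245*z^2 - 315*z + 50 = a^2*(9 - 21*z) + a*(-147*z^2 - 168*z + 99) - 294*z^2 - 252*z + 162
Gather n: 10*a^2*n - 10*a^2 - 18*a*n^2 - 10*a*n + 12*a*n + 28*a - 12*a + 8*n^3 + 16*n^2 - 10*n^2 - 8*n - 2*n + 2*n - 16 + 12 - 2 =-10*a^2 + 16*a + 8*n^3 + n^2*(6 - 18*a) + n*(10*a^2 + 2*a - 8) - 6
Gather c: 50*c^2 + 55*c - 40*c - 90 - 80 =50*c^2 + 15*c - 170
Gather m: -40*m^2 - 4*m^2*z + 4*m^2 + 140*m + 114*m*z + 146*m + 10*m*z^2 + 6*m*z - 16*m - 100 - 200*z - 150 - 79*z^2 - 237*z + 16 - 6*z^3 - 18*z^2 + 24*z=m^2*(-4*z - 36) + m*(10*z^2 + 120*z + 270) - 6*z^3 - 97*z^2 - 413*z - 234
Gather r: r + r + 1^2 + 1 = 2*r + 2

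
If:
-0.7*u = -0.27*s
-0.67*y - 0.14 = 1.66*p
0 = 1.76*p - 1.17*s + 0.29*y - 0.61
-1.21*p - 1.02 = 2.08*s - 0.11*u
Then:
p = 0.05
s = -0.53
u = -0.20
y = -0.33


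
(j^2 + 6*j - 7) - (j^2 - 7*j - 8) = 13*j + 1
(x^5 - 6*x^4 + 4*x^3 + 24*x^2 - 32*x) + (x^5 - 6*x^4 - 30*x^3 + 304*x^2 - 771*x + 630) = 2*x^5 - 12*x^4 - 26*x^3 + 328*x^2 - 803*x + 630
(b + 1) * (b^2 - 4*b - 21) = b^3 - 3*b^2 - 25*b - 21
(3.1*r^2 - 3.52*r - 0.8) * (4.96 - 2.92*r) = -9.052*r^3 + 25.6544*r^2 - 15.1232*r - 3.968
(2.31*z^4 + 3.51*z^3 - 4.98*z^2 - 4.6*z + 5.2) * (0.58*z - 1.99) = 1.3398*z^5 - 2.5611*z^4 - 9.8733*z^3 + 7.2422*z^2 + 12.17*z - 10.348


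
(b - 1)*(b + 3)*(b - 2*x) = b^3 - 2*b^2*x + 2*b^2 - 4*b*x - 3*b + 6*x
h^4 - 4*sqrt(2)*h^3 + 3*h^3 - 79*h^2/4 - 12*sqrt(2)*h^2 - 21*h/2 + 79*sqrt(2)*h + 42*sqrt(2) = (h - 7/2)*(h + 1/2)*(h + 6)*(h - 4*sqrt(2))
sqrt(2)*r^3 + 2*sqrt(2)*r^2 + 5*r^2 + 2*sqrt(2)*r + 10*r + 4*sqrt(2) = (r + 2)*(r + 2*sqrt(2))*(sqrt(2)*r + 1)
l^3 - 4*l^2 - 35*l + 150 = (l - 5)^2*(l + 6)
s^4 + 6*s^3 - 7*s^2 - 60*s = s*(s - 3)*(s + 4)*(s + 5)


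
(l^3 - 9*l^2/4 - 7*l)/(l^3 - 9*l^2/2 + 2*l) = (4*l + 7)/(2*(2*l - 1))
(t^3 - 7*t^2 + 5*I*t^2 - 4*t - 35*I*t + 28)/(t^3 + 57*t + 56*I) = (t^2 + t*(-7 + 4*I) - 28*I)/(t^2 - I*t + 56)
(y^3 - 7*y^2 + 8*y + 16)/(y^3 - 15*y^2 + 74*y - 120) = (y^2 - 3*y - 4)/(y^2 - 11*y + 30)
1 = 1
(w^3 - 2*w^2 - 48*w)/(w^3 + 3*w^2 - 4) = w*(w^2 - 2*w - 48)/(w^3 + 3*w^2 - 4)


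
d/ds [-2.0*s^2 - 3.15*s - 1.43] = -4.0*s - 3.15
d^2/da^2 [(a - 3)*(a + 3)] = 2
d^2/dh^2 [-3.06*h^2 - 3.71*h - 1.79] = -6.12000000000000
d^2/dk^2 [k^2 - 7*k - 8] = 2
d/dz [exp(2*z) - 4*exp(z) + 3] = 2*(exp(z) - 2)*exp(z)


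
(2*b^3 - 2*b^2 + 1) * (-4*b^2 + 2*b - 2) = -8*b^5 + 12*b^4 - 8*b^3 + 2*b - 2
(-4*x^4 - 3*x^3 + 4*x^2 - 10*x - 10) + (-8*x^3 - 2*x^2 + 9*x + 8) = -4*x^4 - 11*x^3 + 2*x^2 - x - 2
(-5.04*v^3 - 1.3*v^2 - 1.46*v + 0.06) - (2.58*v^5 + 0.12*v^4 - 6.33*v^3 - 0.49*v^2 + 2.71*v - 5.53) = -2.58*v^5 - 0.12*v^4 + 1.29*v^3 - 0.81*v^2 - 4.17*v + 5.59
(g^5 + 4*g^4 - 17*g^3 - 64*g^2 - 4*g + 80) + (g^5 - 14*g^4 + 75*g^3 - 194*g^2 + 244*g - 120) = 2*g^5 - 10*g^4 + 58*g^3 - 258*g^2 + 240*g - 40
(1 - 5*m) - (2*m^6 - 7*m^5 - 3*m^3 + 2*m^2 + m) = -2*m^6 + 7*m^5 + 3*m^3 - 2*m^2 - 6*m + 1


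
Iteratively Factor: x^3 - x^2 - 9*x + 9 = (x - 1)*(x^2 - 9) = (x - 1)*(x + 3)*(x - 3)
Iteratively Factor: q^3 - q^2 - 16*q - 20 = (q + 2)*(q^2 - 3*q - 10) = (q - 5)*(q + 2)*(q + 2)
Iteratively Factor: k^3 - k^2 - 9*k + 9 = (k + 3)*(k^2 - 4*k + 3) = (k - 1)*(k + 3)*(k - 3)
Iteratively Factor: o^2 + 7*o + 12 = (o + 3)*(o + 4)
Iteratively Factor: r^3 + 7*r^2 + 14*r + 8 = (r + 2)*(r^2 + 5*r + 4) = (r + 1)*(r + 2)*(r + 4)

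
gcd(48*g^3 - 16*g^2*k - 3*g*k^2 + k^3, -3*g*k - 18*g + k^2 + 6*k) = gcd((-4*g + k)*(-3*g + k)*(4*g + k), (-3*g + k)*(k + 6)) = 3*g - k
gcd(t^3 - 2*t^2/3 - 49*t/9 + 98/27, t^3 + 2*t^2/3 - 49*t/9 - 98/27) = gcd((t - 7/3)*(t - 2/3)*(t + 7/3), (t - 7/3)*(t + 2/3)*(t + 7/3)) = t^2 - 49/9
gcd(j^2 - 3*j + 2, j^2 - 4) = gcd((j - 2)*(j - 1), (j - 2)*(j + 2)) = j - 2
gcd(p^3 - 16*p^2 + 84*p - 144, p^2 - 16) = p - 4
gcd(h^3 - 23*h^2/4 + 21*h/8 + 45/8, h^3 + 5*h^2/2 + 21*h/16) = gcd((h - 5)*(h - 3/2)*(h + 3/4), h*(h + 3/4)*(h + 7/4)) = h + 3/4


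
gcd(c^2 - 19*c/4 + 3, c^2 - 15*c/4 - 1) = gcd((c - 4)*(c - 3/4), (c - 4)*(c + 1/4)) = c - 4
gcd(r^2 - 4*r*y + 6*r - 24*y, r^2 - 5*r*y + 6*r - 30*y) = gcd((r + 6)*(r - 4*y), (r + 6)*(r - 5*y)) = r + 6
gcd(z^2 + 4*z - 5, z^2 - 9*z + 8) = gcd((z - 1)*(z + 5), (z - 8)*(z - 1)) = z - 1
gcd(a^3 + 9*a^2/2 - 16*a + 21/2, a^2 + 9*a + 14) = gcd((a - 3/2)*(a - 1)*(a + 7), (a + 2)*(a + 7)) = a + 7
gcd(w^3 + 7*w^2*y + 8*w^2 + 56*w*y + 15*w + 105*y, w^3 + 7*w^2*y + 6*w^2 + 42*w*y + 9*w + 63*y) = w^2 + 7*w*y + 3*w + 21*y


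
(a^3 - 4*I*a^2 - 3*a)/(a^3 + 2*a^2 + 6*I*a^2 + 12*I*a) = (a^2 - 4*I*a - 3)/(a^2 + a*(2 + 6*I) + 12*I)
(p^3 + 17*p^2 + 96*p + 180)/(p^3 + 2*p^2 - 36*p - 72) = (p^2 + 11*p + 30)/(p^2 - 4*p - 12)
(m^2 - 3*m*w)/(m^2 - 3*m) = (m - 3*w)/(m - 3)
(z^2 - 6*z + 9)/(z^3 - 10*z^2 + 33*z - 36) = 1/(z - 4)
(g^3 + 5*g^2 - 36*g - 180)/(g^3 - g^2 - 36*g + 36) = (g + 5)/(g - 1)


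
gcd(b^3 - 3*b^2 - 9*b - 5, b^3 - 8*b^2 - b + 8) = b + 1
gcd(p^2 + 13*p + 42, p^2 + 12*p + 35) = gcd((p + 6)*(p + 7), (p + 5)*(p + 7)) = p + 7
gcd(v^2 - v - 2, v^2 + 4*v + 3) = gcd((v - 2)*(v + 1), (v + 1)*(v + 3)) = v + 1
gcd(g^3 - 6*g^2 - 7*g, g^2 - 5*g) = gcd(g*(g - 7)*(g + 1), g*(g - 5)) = g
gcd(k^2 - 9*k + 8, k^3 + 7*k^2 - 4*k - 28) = 1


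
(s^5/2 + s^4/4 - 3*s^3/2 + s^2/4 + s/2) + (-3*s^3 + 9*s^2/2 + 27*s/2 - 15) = s^5/2 + s^4/4 - 9*s^3/2 + 19*s^2/4 + 14*s - 15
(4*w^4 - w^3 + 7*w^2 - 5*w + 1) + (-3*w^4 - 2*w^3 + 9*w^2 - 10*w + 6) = w^4 - 3*w^3 + 16*w^2 - 15*w + 7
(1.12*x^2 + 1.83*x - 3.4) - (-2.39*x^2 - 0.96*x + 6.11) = 3.51*x^2 + 2.79*x - 9.51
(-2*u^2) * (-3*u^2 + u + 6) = 6*u^4 - 2*u^3 - 12*u^2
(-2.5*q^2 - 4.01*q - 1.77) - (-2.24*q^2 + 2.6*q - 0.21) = -0.26*q^2 - 6.61*q - 1.56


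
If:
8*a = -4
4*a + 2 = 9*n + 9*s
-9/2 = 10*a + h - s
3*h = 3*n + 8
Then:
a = -1/2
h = 19/12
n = -13/12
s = 13/12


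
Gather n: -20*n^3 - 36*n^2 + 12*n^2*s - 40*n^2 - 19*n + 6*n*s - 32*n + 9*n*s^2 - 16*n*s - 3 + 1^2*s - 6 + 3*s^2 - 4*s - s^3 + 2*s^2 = -20*n^3 + n^2*(12*s - 76) + n*(9*s^2 - 10*s - 51) - s^3 + 5*s^2 - 3*s - 9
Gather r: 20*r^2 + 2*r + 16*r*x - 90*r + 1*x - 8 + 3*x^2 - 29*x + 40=20*r^2 + r*(16*x - 88) + 3*x^2 - 28*x + 32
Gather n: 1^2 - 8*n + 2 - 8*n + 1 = 4 - 16*n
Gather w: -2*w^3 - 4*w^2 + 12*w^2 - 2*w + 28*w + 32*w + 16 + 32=-2*w^3 + 8*w^2 + 58*w + 48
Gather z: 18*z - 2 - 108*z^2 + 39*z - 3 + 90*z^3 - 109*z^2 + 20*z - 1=90*z^3 - 217*z^2 + 77*z - 6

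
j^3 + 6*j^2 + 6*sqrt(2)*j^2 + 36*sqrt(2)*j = j*(j + 6)*(j + 6*sqrt(2))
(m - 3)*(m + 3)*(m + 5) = m^3 + 5*m^2 - 9*m - 45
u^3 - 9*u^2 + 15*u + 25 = (u - 5)^2*(u + 1)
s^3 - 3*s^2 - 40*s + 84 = (s - 7)*(s - 2)*(s + 6)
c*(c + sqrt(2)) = c^2 + sqrt(2)*c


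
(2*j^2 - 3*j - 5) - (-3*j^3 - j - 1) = 3*j^3 + 2*j^2 - 2*j - 4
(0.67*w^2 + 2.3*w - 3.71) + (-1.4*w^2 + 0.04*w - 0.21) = -0.73*w^2 + 2.34*w - 3.92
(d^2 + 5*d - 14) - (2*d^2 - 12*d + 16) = -d^2 + 17*d - 30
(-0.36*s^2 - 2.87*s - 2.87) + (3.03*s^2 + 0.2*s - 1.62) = 2.67*s^2 - 2.67*s - 4.49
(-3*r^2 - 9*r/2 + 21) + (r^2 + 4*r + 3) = -2*r^2 - r/2 + 24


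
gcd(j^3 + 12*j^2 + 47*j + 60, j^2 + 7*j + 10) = j + 5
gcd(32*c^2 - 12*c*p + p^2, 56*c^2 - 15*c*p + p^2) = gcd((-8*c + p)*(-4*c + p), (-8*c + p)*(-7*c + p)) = -8*c + p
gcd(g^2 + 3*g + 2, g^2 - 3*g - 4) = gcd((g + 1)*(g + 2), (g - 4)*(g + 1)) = g + 1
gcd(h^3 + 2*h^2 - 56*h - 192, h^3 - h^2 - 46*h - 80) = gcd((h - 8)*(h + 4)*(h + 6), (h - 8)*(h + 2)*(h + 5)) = h - 8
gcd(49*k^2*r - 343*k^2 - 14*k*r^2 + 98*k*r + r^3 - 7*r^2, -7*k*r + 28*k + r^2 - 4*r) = -7*k + r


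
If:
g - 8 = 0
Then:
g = 8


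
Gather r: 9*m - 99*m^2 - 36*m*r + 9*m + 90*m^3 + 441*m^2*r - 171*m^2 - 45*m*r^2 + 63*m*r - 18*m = 90*m^3 - 270*m^2 - 45*m*r^2 + r*(441*m^2 + 27*m)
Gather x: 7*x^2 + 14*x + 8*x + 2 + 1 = 7*x^2 + 22*x + 3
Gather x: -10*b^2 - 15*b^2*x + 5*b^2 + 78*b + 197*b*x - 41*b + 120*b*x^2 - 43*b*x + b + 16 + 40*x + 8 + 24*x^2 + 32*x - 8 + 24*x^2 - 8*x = -5*b^2 + 38*b + x^2*(120*b + 48) + x*(-15*b^2 + 154*b + 64) + 16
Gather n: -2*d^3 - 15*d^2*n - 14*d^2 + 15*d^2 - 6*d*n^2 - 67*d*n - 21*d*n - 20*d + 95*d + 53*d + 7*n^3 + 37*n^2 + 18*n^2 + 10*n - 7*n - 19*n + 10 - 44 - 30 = -2*d^3 + d^2 + 128*d + 7*n^3 + n^2*(55 - 6*d) + n*(-15*d^2 - 88*d - 16) - 64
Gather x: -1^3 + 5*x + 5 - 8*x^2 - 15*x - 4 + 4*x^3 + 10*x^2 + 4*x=4*x^3 + 2*x^2 - 6*x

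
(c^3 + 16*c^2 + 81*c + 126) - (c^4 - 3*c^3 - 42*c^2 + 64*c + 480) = -c^4 + 4*c^3 + 58*c^2 + 17*c - 354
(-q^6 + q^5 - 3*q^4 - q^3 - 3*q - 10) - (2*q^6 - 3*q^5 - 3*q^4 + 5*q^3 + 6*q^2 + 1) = -3*q^6 + 4*q^5 - 6*q^3 - 6*q^2 - 3*q - 11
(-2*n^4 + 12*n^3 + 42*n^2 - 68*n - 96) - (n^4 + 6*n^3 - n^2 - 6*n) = -3*n^4 + 6*n^3 + 43*n^2 - 62*n - 96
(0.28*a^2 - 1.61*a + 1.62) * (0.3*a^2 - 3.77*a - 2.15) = 0.084*a^4 - 1.5386*a^3 + 5.9537*a^2 - 2.6459*a - 3.483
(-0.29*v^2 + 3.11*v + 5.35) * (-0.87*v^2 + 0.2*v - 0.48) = 0.2523*v^4 - 2.7637*v^3 - 3.8933*v^2 - 0.4228*v - 2.568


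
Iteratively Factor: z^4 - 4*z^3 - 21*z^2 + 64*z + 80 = (z + 4)*(z^3 - 8*z^2 + 11*z + 20) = (z - 4)*(z + 4)*(z^2 - 4*z - 5) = (z - 5)*(z - 4)*(z + 4)*(z + 1)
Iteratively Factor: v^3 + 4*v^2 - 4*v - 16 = (v - 2)*(v^2 + 6*v + 8) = (v - 2)*(v + 2)*(v + 4)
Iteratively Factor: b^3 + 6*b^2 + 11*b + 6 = (b + 2)*(b^2 + 4*b + 3) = (b + 2)*(b + 3)*(b + 1)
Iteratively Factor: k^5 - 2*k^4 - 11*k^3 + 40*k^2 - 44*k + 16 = (k - 2)*(k^4 - 11*k^2 + 18*k - 8) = (k - 2)*(k - 1)*(k^3 + k^2 - 10*k + 8) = (k - 2)*(k - 1)^2*(k^2 + 2*k - 8) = (k - 2)^2*(k - 1)^2*(k + 4)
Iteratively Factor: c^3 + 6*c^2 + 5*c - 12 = (c - 1)*(c^2 + 7*c + 12) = (c - 1)*(c + 4)*(c + 3)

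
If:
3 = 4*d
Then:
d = 3/4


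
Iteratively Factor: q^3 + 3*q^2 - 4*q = (q)*(q^2 + 3*q - 4) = q*(q - 1)*(q + 4)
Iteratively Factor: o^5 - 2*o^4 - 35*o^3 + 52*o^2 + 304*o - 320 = (o + 4)*(o^4 - 6*o^3 - 11*o^2 + 96*o - 80) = (o - 1)*(o + 4)*(o^3 - 5*o^2 - 16*o + 80) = (o - 4)*(o - 1)*(o + 4)*(o^2 - o - 20) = (o - 4)*(o - 1)*(o + 4)^2*(o - 5)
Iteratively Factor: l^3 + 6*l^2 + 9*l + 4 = (l + 1)*(l^2 + 5*l + 4) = (l + 1)^2*(l + 4)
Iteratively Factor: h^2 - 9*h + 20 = (h - 4)*(h - 5)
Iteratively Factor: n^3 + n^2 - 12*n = (n - 3)*(n^2 + 4*n) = n*(n - 3)*(n + 4)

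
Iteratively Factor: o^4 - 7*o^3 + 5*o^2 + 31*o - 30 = (o - 1)*(o^3 - 6*o^2 - o + 30) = (o - 1)*(o + 2)*(o^2 - 8*o + 15) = (o - 3)*(o - 1)*(o + 2)*(o - 5)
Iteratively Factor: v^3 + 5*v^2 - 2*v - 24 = (v + 4)*(v^2 + v - 6) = (v + 3)*(v + 4)*(v - 2)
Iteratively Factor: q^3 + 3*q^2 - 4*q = (q + 4)*(q^2 - q) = q*(q + 4)*(q - 1)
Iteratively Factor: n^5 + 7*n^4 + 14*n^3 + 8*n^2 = (n + 2)*(n^4 + 5*n^3 + 4*n^2) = (n + 2)*(n + 4)*(n^3 + n^2) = (n + 1)*(n + 2)*(n + 4)*(n^2) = n*(n + 1)*(n + 2)*(n + 4)*(n)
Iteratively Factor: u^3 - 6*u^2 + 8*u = (u - 4)*(u^2 - 2*u) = u*(u - 4)*(u - 2)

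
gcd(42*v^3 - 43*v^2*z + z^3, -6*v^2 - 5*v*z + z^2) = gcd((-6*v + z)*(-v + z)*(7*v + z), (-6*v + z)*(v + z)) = -6*v + z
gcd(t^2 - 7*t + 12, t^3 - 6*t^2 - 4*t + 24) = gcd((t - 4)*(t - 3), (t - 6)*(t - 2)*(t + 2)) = 1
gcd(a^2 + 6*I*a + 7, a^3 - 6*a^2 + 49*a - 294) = a + 7*I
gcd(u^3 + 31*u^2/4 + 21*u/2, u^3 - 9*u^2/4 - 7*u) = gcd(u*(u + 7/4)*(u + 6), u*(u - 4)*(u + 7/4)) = u^2 + 7*u/4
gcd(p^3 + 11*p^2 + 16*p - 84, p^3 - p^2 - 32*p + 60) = p^2 + 4*p - 12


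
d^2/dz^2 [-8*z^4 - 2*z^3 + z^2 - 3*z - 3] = -96*z^2 - 12*z + 2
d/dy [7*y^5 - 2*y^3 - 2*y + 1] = 35*y^4 - 6*y^2 - 2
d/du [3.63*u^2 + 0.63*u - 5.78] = 7.26*u + 0.63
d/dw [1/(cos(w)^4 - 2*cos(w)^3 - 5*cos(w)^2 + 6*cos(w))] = 2*(3*sin(w)^3/cos(w)^2 + 2*sin(w)*cos(w) - 5*tan(w))/((cos(w) - 3)^2*(cos(w) - 1)^2*(cos(w) + 2)^2)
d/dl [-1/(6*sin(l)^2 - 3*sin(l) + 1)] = 3*(4*sin(l) - 1)*cos(l)/(6*sin(l)^2 - 3*sin(l) + 1)^2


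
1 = 1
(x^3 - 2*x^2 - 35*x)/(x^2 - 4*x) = (x^2 - 2*x - 35)/(x - 4)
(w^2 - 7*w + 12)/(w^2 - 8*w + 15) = (w - 4)/(w - 5)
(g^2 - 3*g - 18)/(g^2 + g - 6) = (g - 6)/(g - 2)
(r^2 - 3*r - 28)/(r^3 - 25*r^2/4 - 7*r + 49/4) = 4*(r + 4)/(4*r^2 + 3*r - 7)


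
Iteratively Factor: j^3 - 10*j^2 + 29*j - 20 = (j - 4)*(j^2 - 6*j + 5) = (j - 5)*(j - 4)*(j - 1)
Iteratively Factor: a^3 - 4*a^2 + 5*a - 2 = (a - 1)*(a^2 - 3*a + 2) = (a - 2)*(a - 1)*(a - 1)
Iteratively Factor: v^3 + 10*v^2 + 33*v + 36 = (v + 4)*(v^2 + 6*v + 9) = (v + 3)*(v + 4)*(v + 3)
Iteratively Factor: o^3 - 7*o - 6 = (o + 2)*(o^2 - 2*o - 3) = (o + 1)*(o + 2)*(o - 3)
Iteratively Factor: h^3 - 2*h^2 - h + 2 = (h - 2)*(h^2 - 1) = (h - 2)*(h + 1)*(h - 1)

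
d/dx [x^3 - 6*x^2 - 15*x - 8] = 3*x^2 - 12*x - 15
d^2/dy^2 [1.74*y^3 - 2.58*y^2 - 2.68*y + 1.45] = 10.44*y - 5.16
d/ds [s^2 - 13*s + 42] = 2*s - 13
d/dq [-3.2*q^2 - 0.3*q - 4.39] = -6.4*q - 0.3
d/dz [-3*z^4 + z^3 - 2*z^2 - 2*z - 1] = -12*z^3 + 3*z^2 - 4*z - 2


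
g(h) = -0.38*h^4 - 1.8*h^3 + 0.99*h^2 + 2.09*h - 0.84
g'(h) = -1.52*h^3 - 5.4*h^2 + 1.98*h + 2.09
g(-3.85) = 25.02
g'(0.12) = 2.25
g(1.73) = -6.99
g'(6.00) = -508.75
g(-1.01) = -0.48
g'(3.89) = -161.39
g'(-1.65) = -9.05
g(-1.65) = 3.68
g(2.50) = -32.40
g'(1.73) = -18.52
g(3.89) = -170.70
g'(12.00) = -3378.31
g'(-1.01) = -3.85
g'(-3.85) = 1.17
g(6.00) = -833.94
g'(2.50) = -50.46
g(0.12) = -0.58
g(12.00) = -10823.28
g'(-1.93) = -10.92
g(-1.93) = 6.48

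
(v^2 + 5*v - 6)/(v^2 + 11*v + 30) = (v - 1)/(v + 5)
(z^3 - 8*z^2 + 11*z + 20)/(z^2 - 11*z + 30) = (z^2 - 3*z - 4)/(z - 6)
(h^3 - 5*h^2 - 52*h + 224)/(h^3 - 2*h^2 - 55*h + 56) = (h - 4)/(h - 1)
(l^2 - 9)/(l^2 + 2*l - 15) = (l + 3)/(l + 5)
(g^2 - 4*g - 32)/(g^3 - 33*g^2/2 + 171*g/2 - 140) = 2*(g + 4)/(2*g^2 - 17*g + 35)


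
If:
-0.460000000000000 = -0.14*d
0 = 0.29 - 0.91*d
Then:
No Solution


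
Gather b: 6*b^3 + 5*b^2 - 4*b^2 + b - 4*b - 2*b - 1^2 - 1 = 6*b^3 + b^2 - 5*b - 2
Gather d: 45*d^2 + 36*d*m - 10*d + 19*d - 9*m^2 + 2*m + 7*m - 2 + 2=45*d^2 + d*(36*m + 9) - 9*m^2 + 9*m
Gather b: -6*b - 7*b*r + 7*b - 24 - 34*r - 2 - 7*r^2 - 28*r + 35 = b*(1 - 7*r) - 7*r^2 - 62*r + 9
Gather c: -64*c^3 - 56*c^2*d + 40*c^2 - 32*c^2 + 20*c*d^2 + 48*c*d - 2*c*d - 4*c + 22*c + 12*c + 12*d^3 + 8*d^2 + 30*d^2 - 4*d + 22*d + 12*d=-64*c^3 + c^2*(8 - 56*d) + c*(20*d^2 + 46*d + 30) + 12*d^3 + 38*d^2 + 30*d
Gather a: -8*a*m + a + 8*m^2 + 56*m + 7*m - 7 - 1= a*(1 - 8*m) + 8*m^2 + 63*m - 8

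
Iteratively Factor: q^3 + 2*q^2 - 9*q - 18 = (q + 3)*(q^2 - q - 6) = (q - 3)*(q + 3)*(q + 2)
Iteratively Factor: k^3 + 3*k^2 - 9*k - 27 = (k + 3)*(k^2 - 9) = (k - 3)*(k + 3)*(k + 3)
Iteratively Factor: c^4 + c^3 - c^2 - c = (c + 1)*(c^3 - c) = (c - 1)*(c + 1)*(c^2 + c) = c*(c - 1)*(c + 1)*(c + 1)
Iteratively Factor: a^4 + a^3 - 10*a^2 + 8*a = (a + 4)*(a^3 - 3*a^2 + 2*a) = a*(a + 4)*(a^2 - 3*a + 2) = a*(a - 1)*(a + 4)*(a - 2)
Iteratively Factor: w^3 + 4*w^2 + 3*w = (w + 3)*(w^2 + w) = (w + 1)*(w + 3)*(w)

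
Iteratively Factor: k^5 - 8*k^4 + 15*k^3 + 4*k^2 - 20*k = (k + 1)*(k^4 - 9*k^3 + 24*k^2 - 20*k) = (k - 5)*(k + 1)*(k^3 - 4*k^2 + 4*k) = k*(k - 5)*(k + 1)*(k^2 - 4*k + 4) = k*(k - 5)*(k - 2)*(k + 1)*(k - 2)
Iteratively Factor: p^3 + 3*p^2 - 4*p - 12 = (p + 3)*(p^2 - 4) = (p - 2)*(p + 3)*(p + 2)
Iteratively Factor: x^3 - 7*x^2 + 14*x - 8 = (x - 4)*(x^2 - 3*x + 2) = (x - 4)*(x - 1)*(x - 2)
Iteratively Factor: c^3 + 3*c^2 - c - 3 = (c + 3)*(c^2 - 1) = (c + 1)*(c + 3)*(c - 1)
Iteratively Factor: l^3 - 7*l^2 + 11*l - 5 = (l - 1)*(l^2 - 6*l + 5) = (l - 5)*(l - 1)*(l - 1)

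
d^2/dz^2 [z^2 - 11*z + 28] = 2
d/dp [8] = 0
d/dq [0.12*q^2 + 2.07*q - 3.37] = 0.24*q + 2.07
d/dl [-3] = 0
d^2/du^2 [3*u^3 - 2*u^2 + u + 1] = 18*u - 4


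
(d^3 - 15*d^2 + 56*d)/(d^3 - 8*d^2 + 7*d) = (d - 8)/(d - 1)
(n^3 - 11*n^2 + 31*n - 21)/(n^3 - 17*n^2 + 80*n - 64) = (n^2 - 10*n + 21)/(n^2 - 16*n + 64)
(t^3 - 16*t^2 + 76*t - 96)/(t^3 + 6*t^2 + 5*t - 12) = (t^3 - 16*t^2 + 76*t - 96)/(t^3 + 6*t^2 + 5*t - 12)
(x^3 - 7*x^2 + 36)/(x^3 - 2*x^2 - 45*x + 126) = (x + 2)/(x + 7)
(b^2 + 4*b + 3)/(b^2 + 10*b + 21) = (b + 1)/(b + 7)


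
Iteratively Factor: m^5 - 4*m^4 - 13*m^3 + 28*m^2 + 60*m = (m + 2)*(m^4 - 6*m^3 - m^2 + 30*m) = (m - 5)*(m + 2)*(m^3 - m^2 - 6*m) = m*(m - 5)*(m + 2)*(m^2 - m - 6) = m*(m - 5)*(m + 2)^2*(m - 3)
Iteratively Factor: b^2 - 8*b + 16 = (b - 4)*(b - 4)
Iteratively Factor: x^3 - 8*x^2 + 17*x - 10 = (x - 2)*(x^2 - 6*x + 5) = (x - 2)*(x - 1)*(x - 5)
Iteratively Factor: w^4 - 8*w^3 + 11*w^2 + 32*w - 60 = (w - 5)*(w^3 - 3*w^2 - 4*w + 12) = (w - 5)*(w + 2)*(w^2 - 5*w + 6) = (w - 5)*(w - 2)*(w + 2)*(w - 3)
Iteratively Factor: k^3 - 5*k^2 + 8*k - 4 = (k - 2)*(k^2 - 3*k + 2) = (k - 2)*(k - 1)*(k - 2)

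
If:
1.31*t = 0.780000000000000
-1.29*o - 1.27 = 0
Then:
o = -0.98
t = 0.60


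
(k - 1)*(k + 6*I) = k^2 - k + 6*I*k - 6*I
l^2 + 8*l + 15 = (l + 3)*(l + 5)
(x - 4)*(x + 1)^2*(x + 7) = x^4 + 5*x^3 - 21*x^2 - 53*x - 28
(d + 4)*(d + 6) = d^2 + 10*d + 24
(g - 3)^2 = g^2 - 6*g + 9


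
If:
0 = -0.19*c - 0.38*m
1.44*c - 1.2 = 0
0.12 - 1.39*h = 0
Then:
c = 0.83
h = 0.09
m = -0.42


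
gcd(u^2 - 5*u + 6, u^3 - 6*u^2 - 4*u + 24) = u - 2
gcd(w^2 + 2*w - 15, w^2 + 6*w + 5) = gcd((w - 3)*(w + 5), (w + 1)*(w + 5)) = w + 5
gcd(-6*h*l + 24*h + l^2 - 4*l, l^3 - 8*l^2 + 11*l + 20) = l - 4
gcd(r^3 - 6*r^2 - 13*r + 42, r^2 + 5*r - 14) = r - 2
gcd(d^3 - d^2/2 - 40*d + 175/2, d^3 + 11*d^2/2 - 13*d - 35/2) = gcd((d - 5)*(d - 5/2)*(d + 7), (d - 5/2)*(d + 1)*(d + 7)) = d^2 + 9*d/2 - 35/2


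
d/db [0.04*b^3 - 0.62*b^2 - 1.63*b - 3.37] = 0.12*b^2 - 1.24*b - 1.63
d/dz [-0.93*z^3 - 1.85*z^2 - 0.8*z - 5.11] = -2.79*z^2 - 3.7*z - 0.8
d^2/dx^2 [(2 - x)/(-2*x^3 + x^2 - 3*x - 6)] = 2*((x - 2)*(6*x^2 - 2*x + 3)^2 + (-6*x^2 + 2*x - (x - 2)*(6*x - 1) - 3)*(2*x^3 - x^2 + 3*x + 6))/(2*x^3 - x^2 + 3*x + 6)^3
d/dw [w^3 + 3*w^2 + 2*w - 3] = 3*w^2 + 6*w + 2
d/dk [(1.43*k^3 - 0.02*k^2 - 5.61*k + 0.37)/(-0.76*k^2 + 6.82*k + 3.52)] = (-1.0868*k^4 + 19.5052*k^3 + 10.7008*k^2 + 0.421599999999998*k - 22.2706)/(0.5776*k^4 - 10.3664*k^3 + 41.162*k^2 + 48.0128*k + 12.3904)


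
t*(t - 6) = t^2 - 6*t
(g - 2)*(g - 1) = g^2 - 3*g + 2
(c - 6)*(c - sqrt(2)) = c^2 - 6*c - sqrt(2)*c + 6*sqrt(2)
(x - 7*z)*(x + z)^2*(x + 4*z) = x^4 - x^3*z - 33*x^2*z^2 - 59*x*z^3 - 28*z^4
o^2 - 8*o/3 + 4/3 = (o - 2)*(o - 2/3)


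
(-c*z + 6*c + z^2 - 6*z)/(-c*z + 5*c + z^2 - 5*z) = (z - 6)/(z - 5)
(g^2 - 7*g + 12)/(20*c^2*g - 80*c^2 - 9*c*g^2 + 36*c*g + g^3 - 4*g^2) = (g - 3)/(20*c^2 - 9*c*g + g^2)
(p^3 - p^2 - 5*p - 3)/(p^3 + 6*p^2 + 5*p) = (p^2 - 2*p - 3)/(p*(p + 5))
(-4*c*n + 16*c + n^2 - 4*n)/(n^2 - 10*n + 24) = (-4*c + n)/(n - 6)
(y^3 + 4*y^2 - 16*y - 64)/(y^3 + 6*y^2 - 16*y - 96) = (y + 4)/(y + 6)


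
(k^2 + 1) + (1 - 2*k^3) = -2*k^3 + k^2 + 2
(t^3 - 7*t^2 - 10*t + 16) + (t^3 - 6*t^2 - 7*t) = 2*t^3 - 13*t^2 - 17*t + 16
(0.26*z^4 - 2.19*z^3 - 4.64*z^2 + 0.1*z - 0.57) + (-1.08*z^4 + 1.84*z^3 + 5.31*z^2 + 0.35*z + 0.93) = -0.82*z^4 - 0.35*z^3 + 0.67*z^2 + 0.45*z + 0.36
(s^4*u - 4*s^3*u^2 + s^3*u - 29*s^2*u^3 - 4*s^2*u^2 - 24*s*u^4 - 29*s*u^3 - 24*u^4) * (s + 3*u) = s^5*u - s^4*u^2 + s^4*u - 41*s^3*u^3 - s^3*u^2 - 111*s^2*u^4 - 41*s^2*u^3 - 72*s*u^5 - 111*s*u^4 - 72*u^5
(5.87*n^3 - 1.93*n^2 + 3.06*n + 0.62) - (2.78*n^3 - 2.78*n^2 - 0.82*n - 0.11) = 3.09*n^3 + 0.85*n^2 + 3.88*n + 0.73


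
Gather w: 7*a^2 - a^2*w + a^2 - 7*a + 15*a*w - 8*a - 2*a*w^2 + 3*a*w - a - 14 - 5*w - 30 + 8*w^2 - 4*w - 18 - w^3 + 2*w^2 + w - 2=8*a^2 - 16*a - w^3 + w^2*(10 - 2*a) + w*(-a^2 + 18*a - 8) - 64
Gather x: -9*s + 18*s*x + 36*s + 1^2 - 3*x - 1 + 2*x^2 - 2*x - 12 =27*s + 2*x^2 + x*(18*s - 5) - 12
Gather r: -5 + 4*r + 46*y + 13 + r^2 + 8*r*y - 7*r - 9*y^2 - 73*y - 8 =r^2 + r*(8*y - 3) - 9*y^2 - 27*y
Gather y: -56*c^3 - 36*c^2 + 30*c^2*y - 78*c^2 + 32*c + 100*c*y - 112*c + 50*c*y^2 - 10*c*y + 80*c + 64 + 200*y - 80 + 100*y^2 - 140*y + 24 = -56*c^3 - 114*c^2 + y^2*(50*c + 100) + y*(30*c^2 + 90*c + 60) + 8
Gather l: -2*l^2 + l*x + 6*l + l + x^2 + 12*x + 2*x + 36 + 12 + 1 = -2*l^2 + l*(x + 7) + x^2 + 14*x + 49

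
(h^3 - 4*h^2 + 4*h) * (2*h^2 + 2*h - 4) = 2*h^5 - 6*h^4 - 4*h^3 + 24*h^2 - 16*h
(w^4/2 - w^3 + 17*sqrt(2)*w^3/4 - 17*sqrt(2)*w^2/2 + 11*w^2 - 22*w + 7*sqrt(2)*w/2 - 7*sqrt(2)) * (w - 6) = w^5/2 - 4*w^4 + 17*sqrt(2)*w^4/4 - 34*sqrt(2)*w^3 + 17*w^3 - 88*w^2 + 109*sqrt(2)*w^2/2 - 28*sqrt(2)*w + 132*w + 42*sqrt(2)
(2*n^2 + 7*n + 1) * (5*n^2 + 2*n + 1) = 10*n^4 + 39*n^3 + 21*n^2 + 9*n + 1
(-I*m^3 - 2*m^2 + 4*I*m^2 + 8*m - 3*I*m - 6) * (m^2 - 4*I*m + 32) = -I*m^5 - 6*m^4 + 4*I*m^4 + 24*m^3 - 27*I*m^3 - 82*m^2 + 96*I*m^2 + 256*m - 72*I*m - 192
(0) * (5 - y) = 0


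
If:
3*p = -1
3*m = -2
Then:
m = -2/3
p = -1/3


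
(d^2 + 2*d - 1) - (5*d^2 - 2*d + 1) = -4*d^2 + 4*d - 2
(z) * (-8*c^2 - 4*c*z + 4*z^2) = -8*c^2*z - 4*c*z^2 + 4*z^3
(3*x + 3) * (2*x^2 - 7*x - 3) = 6*x^3 - 15*x^2 - 30*x - 9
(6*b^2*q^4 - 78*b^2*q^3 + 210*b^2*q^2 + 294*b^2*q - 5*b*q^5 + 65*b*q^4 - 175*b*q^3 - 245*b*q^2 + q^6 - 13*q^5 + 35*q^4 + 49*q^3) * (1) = 6*b^2*q^4 - 78*b^2*q^3 + 210*b^2*q^2 + 294*b^2*q - 5*b*q^5 + 65*b*q^4 - 175*b*q^3 - 245*b*q^2 + q^6 - 13*q^5 + 35*q^4 + 49*q^3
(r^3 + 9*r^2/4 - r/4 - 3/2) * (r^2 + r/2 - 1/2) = r^5 + 11*r^4/4 + 3*r^3/8 - 11*r^2/4 - 5*r/8 + 3/4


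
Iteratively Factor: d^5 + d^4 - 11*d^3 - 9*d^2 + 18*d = (d)*(d^4 + d^3 - 11*d^2 - 9*d + 18) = d*(d + 2)*(d^3 - d^2 - 9*d + 9) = d*(d - 3)*(d + 2)*(d^2 + 2*d - 3) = d*(d - 3)*(d + 2)*(d + 3)*(d - 1)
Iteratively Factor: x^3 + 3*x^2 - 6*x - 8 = (x + 4)*(x^2 - x - 2) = (x + 1)*(x + 4)*(x - 2)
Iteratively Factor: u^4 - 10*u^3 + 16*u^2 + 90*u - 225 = (u - 5)*(u^3 - 5*u^2 - 9*u + 45) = (u - 5)*(u + 3)*(u^2 - 8*u + 15) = (u - 5)*(u - 3)*(u + 3)*(u - 5)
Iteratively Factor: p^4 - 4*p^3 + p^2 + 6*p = (p)*(p^3 - 4*p^2 + p + 6) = p*(p - 2)*(p^2 - 2*p - 3) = p*(p - 3)*(p - 2)*(p + 1)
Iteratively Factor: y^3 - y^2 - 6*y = (y - 3)*(y^2 + 2*y) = (y - 3)*(y + 2)*(y)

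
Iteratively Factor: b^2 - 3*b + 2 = (b - 1)*(b - 2)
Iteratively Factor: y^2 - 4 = (y - 2)*(y + 2)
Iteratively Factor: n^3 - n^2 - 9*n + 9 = (n - 1)*(n^2 - 9) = (n - 1)*(n + 3)*(n - 3)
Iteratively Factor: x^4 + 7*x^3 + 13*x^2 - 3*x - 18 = (x - 1)*(x^3 + 8*x^2 + 21*x + 18) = (x - 1)*(x + 2)*(x^2 + 6*x + 9) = (x - 1)*(x + 2)*(x + 3)*(x + 3)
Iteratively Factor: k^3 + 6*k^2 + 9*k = (k + 3)*(k^2 + 3*k) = (k + 3)^2*(k)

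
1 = 1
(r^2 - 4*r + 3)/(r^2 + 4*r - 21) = (r - 1)/(r + 7)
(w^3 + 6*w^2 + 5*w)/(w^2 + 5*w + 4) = w*(w + 5)/(w + 4)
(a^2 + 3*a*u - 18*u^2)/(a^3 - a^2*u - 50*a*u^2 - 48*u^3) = (-a + 3*u)/(-a^2 + 7*a*u + 8*u^2)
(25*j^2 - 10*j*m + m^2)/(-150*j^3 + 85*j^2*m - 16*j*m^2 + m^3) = -1/(6*j - m)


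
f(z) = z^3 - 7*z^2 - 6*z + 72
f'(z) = 3*z^2 - 14*z - 6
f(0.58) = 66.36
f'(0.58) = -13.11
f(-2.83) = 10.25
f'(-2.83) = 57.65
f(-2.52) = 26.66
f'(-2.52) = 48.33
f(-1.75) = 55.70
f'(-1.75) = 27.69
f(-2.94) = 3.72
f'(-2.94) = 61.09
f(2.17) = 36.24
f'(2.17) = -22.25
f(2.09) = 38.01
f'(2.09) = -22.16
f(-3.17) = -11.18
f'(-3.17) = 68.53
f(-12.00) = -2592.00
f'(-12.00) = 594.00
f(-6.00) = -360.00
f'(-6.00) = 186.00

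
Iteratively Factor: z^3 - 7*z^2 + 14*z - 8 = (z - 1)*(z^2 - 6*z + 8) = (z - 2)*(z - 1)*(z - 4)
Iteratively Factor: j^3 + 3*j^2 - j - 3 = (j + 3)*(j^2 - 1) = (j + 1)*(j + 3)*(j - 1)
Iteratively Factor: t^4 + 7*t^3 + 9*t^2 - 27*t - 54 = (t + 3)*(t^3 + 4*t^2 - 3*t - 18) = (t + 3)^2*(t^2 + t - 6) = (t - 2)*(t + 3)^2*(t + 3)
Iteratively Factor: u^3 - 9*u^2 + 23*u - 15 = (u - 1)*(u^2 - 8*u + 15) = (u - 3)*(u - 1)*(u - 5)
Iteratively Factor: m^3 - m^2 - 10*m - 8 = (m + 1)*(m^2 - 2*m - 8) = (m - 4)*(m + 1)*(m + 2)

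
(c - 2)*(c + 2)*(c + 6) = c^3 + 6*c^2 - 4*c - 24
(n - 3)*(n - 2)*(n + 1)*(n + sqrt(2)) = n^4 - 4*n^3 + sqrt(2)*n^3 - 4*sqrt(2)*n^2 + n^2 + sqrt(2)*n + 6*n + 6*sqrt(2)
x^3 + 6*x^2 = x^2*(x + 6)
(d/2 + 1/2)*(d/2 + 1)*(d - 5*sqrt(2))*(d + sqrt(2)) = d^4/4 - sqrt(2)*d^3 + 3*d^3/4 - 3*sqrt(2)*d^2 - 2*d^2 - 15*d/2 - 2*sqrt(2)*d - 5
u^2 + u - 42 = (u - 6)*(u + 7)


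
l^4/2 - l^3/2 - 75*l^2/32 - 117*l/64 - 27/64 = (l/2 + 1/4)*(l - 3)*(l + 3/4)^2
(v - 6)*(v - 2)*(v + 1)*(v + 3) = v^4 - 4*v^3 - 17*v^2 + 24*v + 36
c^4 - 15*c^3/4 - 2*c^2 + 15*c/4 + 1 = (c - 4)*(c - 1)*(c + 1/4)*(c + 1)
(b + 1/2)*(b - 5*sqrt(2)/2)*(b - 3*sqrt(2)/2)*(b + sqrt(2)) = b^4 - 3*sqrt(2)*b^3 + b^3/2 - 3*sqrt(2)*b^2/2 - b^2/2 - b/4 + 15*sqrt(2)*b/2 + 15*sqrt(2)/4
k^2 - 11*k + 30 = (k - 6)*(k - 5)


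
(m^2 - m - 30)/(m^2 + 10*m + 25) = (m - 6)/(m + 5)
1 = 1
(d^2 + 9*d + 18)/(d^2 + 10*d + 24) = (d + 3)/(d + 4)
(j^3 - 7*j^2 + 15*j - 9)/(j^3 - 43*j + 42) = (j^2 - 6*j + 9)/(j^2 + j - 42)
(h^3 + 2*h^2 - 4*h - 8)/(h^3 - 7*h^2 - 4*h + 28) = (h + 2)/(h - 7)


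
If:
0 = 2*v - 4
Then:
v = 2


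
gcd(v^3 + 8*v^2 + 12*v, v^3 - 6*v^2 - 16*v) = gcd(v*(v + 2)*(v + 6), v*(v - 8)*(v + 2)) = v^2 + 2*v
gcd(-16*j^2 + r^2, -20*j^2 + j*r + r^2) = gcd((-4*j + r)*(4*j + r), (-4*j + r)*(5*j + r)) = -4*j + r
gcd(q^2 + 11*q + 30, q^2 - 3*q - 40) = q + 5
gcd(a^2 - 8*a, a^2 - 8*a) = a^2 - 8*a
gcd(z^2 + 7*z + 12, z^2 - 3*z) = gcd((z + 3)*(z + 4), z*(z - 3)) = 1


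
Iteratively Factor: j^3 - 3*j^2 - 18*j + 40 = (j - 5)*(j^2 + 2*j - 8) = (j - 5)*(j + 4)*(j - 2)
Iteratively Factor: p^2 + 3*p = (p + 3)*(p)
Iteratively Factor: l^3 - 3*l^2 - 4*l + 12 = (l + 2)*(l^2 - 5*l + 6) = (l - 3)*(l + 2)*(l - 2)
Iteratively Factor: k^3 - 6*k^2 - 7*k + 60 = (k - 5)*(k^2 - k - 12) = (k - 5)*(k + 3)*(k - 4)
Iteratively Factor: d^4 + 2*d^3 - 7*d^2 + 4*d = (d - 1)*(d^3 + 3*d^2 - 4*d) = d*(d - 1)*(d^2 + 3*d - 4) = d*(d - 1)*(d + 4)*(d - 1)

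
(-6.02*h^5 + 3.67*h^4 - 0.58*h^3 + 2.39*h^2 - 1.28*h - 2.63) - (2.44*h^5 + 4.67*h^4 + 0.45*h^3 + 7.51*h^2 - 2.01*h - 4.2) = -8.46*h^5 - 1.0*h^4 - 1.03*h^3 - 5.12*h^2 + 0.73*h + 1.57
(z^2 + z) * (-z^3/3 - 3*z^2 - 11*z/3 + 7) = -z^5/3 - 10*z^4/3 - 20*z^3/3 + 10*z^2/3 + 7*z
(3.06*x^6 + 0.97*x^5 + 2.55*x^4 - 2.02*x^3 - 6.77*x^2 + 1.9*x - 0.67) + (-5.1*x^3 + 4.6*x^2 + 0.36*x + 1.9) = 3.06*x^6 + 0.97*x^5 + 2.55*x^4 - 7.12*x^3 - 2.17*x^2 + 2.26*x + 1.23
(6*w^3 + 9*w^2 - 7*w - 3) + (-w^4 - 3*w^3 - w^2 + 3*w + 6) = -w^4 + 3*w^3 + 8*w^2 - 4*w + 3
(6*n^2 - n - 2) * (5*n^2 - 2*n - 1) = 30*n^4 - 17*n^3 - 14*n^2 + 5*n + 2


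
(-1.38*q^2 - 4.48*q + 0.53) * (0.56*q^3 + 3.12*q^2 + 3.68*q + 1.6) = -0.7728*q^5 - 6.8144*q^4 - 18.7592*q^3 - 17.0408*q^2 - 5.2176*q + 0.848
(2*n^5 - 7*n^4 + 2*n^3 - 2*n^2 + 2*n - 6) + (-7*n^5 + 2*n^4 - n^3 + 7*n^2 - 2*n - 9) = -5*n^5 - 5*n^4 + n^3 + 5*n^2 - 15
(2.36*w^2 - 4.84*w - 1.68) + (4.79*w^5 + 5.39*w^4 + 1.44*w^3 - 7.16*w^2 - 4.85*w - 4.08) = 4.79*w^5 + 5.39*w^4 + 1.44*w^3 - 4.8*w^2 - 9.69*w - 5.76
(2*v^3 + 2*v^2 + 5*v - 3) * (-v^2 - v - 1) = -2*v^5 - 4*v^4 - 9*v^3 - 4*v^2 - 2*v + 3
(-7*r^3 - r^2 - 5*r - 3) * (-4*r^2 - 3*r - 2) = 28*r^5 + 25*r^4 + 37*r^3 + 29*r^2 + 19*r + 6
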